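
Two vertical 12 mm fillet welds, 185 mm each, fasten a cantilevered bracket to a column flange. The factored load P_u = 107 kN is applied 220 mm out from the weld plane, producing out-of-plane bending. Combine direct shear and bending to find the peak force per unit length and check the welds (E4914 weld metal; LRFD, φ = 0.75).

E49XX → F_EXX = 490 MPa.
L_w = 2 × 185 = 370 mm; section modulus (unit throat) S = 2 × L²/6 = 11410 mm².
Direct shear f_v = P/L_w = 107×10³/370 = 289.2 N/mm.
Moment M = P × e = 107×10³ × 220 = 23540000 N·mm; bending f_b = M/S = 2063 N/mm.
f_max = √(f_v² + f_b²) = √(289.2² + 2063²) = 2084 N/mm.
φr_n = 0.75 × 0.6 × 490 × (0.707 × 12) = 1871 N/mm → NOT adequate.

f_max ≈ 2080 N/mm; NOT adequate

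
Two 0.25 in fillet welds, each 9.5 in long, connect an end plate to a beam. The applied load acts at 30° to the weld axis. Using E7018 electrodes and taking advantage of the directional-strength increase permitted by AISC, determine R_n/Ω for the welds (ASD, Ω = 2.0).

R_n/Ω ≈ 83 kips

E70XX → F_EXX = 70 ksi.
t_e = 0.707 × 0.25 = 0.1767 in; A_we = 0.1767 × 19 = 3.358 in².
Directional factor: 1.0 + 0.5 sin^1.5(30°) = 1.177.
F_nw = 0.6 × 70 × 1.177 = 49.42 ksi.
R_n/Ω = (49.42 × 3.358) / 2.0 = 82.99 kips.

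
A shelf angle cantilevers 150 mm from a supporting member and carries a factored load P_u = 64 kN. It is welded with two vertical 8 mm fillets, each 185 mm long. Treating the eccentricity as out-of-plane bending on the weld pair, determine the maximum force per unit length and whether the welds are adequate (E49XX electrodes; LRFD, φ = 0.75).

E49XX → F_EXX = 490 MPa.
L_w = 2 × 185 = 370 mm; section modulus (unit throat) S = 2 × L²/6 = 11410 mm².
Direct shear f_v = P/L_w = 64×10³/370 = 173 N/mm.
Moment M = P × e = 64×10³ × 150 = 9600000 N·mm; bending f_b = M/S = 841.5 N/mm.
f_max = √(f_v² + f_b²) = √(173² + 841.5²) = 859.1 N/mm.
φr_n = 0.75 × 0.6 × 490 × (0.707 × 8) = 1247 N/mm → adequate.

f_max ≈ 859 N/mm; adequate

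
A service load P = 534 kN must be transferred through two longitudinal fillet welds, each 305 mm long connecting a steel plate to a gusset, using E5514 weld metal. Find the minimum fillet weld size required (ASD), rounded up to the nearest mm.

w = 8 mm

E55XX → F_EXX = 550 MPa.
Total weld length L = 610 mm.
Required throat t_e = P × Ω / (0.6 F_EXX × L) = 534 × 2.0 / (0.6 × 550 × 610 × 10⁻³) = 5.306 mm.
Required leg w = t_e / 0.707 = 7.504 mm → use 8 mm.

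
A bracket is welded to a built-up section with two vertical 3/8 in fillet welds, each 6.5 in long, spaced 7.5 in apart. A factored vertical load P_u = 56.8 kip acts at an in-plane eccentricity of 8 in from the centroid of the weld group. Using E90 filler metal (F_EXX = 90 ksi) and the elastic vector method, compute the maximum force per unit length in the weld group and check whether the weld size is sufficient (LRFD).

f_max ≈ 13.5 kip/in; NOT adequate

Total weld length L_w = 13 in. Treat welds as unit-width lines.
Polar moment about centroid: J = 2[d³/12 + d(b/2)²] = 2[6.5³/12 + 6.5×3.75²] = 228.6 in³.
Direct shear f_v = P/L_w = 56.8 / 13 = 4.369 kip/in (vertical).
Torsion M = P·e = 56.8 × 8 = 454.4 kip·in.
Critical point at (x, y) = (3.75, 3.25) from centroid. f_tx = M·y/J = 6.461 kip/in; f_ty = M·x/J = 7.455 kip/in.
Resultant f_max = √[f_tx² + (f_v + f_ty)²] = √[6.461² + (4.369 + 7.455)²] = 13.47 kip/in.
Capacity per unit length: φr_n = 0.75 × 0.6 × 90 × (0.707 × 0.375) = 10.74 kip/in.
13.47 > 10.74 → NOT adequate.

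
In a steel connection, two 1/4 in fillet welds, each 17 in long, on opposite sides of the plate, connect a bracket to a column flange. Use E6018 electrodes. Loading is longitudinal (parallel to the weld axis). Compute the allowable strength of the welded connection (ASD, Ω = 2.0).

R_n/Ω ≈ 108 kips

E60XX → F_EXX = 60 ksi.
Effective throat t_e = 0.707 × 0.25 = 0.1767 in.
Total length L = 34 in; A_we = 0.1767 × 34 = 6.01 in².
F_nw = 0.6 F_EXX = 0.6 × 60 = 36 ksi.
R_n = 36 × 6.01 = 216.3 kips; R_n/Ω = 216.3/2.0 = 108.2 kips.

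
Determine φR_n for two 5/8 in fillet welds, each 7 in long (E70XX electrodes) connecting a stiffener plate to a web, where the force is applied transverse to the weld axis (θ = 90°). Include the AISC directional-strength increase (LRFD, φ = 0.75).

φR_n ≈ 292 kips

E70XX → F_EXX = 70 ksi.
t_e = 0.707 × 0.625 = 0.4419 in; A_we = 0.4419 × 14 = 6.186 in².
Directional factor: 1.0 + 0.5 sin^1.5(90°) = 1.5.
F_nw = 0.6 × 70 × 1.5 = 63 ksi.
φR_n = 0.75 × 63 × 6.186 = 292.3 kips.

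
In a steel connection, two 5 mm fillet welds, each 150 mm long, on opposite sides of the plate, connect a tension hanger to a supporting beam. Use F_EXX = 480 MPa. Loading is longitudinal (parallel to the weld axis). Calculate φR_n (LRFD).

φR_n ≈ 229 kN

Effective throat t_e = 0.707 × 5 = 3.535 mm.
Total length L = 300 mm; A_we = 3.535 × 300 = 1060 mm².
F_nw = 0.6 F_EXX = 0.6 × 480 = 288 MPa.
φR_n = 0.75 × 288 × 1060 × 10⁻³ = 229.1 kN.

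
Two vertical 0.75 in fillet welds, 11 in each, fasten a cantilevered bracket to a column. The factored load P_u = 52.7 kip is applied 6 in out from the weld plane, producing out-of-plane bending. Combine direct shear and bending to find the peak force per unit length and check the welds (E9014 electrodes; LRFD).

f_max ≈ 8.2 kip/in; adequate

E90XX → F_EXX = 90 ksi.
L_w = 2 × 11 = 22 in; section modulus (unit throat) S = 2 × L²/6 = 40.33 in².
Direct shear f_v = P/L_w = 52.7/22 = 2.395 kip/in.
Moment M = P × e = 52.7 × 6 = 316.2 kip·in; bending f_b = M/S = 7.84 kip/in.
f_max = √(f_v² + f_b²) = √(2.395² + 7.84²) = 8.197 kip/in.
φr_n = 0.75 × 0.6 × 90 × (0.707 × 0.75) = 21.48 kip/in → adequate.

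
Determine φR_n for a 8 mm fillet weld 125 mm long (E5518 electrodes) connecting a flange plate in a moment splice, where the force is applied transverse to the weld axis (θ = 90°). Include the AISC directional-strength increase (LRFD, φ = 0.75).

E55XX → F_EXX = 550 MPa.
t_e = 0.707 × 8 = 5.656 mm; A_we = 5.656 × 125 = 707 mm².
Directional factor: 1.0 + 0.5 sin^1.5(90°) = 1.5.
F_nw = 0.6 × 550 × 1.5 = 495 MPa.
φR_n = 0.75 × 495 × 707 × 10⁻³ = 262.5 kN.

φR_n ≈ 262 kN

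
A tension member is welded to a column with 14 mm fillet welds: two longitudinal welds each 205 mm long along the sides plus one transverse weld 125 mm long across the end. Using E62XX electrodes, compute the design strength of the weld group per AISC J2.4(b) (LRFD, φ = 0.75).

φR_n ≈ 1480 kN

E62XX → F_EXX = 620 MPa.
t_e = 0.707 × 14 = 9.898 mm.
R_nwl = 0.6 × 620 × 9.898 × 410 × 10⁻³ = 1510 kN (longitudinal, 2 welds).
R_nwt = 0.6 × 620 × 9.898 × 125 × 10⁻³ = 460.3 kN (transverse, base value).
(i) R_nwl + R_nwt = 1970 kN; (ii) 0.85 R_nwl + 1.5 R_nwt = 1974 kN.
R_n = max = 1974 kN [governs: (ii)]; φR_n = 1480 kN.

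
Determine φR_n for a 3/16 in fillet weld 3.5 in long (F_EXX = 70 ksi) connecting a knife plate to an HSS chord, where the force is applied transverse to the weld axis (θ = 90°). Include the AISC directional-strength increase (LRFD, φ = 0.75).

t_e = 0.707 × 0.1875 = 0.1326 in; A_we = 0.1326 × 3.5 = 0.464 in².
Directional factor: 1.0 + 0.5 sin^1.5(90°) = 1.5.
F_nw = 0.6 × 70 × 1.5 = 63 ksi.
φR_n = 0.75 × 63 × 0.464 = 21.92 kips.

φR_n ≈ 21.9 kips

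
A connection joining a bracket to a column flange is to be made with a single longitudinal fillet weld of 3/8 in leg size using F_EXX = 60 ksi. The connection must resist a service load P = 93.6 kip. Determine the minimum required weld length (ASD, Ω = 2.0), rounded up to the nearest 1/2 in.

Throat t_e = 0.707 × 0.375 = 0.2651 in.
r_n/Ω = (0.6 × 60 × 0.2651) / 2.0 = 4.772 kip/in.
L_req = P / (r_n/Ω) = 93.6 / 4.772 = 19.61 in total.
Round up → use L = 20 in.

L = 20 in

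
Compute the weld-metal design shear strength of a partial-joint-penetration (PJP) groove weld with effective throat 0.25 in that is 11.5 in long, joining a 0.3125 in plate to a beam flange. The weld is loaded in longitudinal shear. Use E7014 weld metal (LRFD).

φR_n ≈ 90.6 kips

E70XX → F_EXX = 70 ksi.
Effective throat (given) t_e = 0.25 in.
A_we = 0.25 × 11.5 = 2.875 in².
F_nw = 0.6 F_EXX = 42 ksi.
φR_n = 0.75 × 42 × 2.875 = 90.56 kips.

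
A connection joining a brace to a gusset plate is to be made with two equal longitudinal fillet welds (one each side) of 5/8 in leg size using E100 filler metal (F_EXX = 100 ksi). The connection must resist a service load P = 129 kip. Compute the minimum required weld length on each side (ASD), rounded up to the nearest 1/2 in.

L = 5 in on each side

Throat t_e = 0.707 × 0.625 = 0.4419 in.
r_n/Ω = (0.6 × 100 × 0.4419) / 2.0 = 13.26 kip/in.
L_req = P / (r_n/Ω) = 129 / 13.26 = 9.731 in total.
Per side: 9.731 / 2 = 4.866 in.
Round up → use L = 5 in on each side.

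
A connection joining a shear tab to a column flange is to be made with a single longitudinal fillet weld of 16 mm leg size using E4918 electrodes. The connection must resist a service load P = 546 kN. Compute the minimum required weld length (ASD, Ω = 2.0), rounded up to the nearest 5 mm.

E49XX → F_EXX = 490 MPa.
Throat t_e = 0.707 × 16 = 11.31 mm.
r_n/Ω = (0.6 × 490 × 11.31) / 2.0 = 1663 N/mm = 1.663 kN/mm.
L_req = P / (r_n/Ω) = 546 / 1.663 = 328.3 mm total.
Round up → use L = 330 mm.

L = 330 mm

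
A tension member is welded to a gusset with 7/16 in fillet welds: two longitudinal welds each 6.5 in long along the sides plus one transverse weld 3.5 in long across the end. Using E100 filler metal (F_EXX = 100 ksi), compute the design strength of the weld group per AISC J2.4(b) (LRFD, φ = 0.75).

t_e = 0.707 × 0.4375 = 0.3093 in.
R_nwl = 0.6 × 100 × 0.3093 × 13 = 241.3 kip (longitudinal, 2 welds).
R_nwt = 0.6 × 100 × 0.3093 × 3.5 = 64.96 kip (transverse, base value).
(i) R_nwl + R_nwt = 306.2 kip; (ii) 0.85 R_nwl + 1.5 R_nwt = 302.5 kip.
R_n = max = 306.2 kip [governs: (i)]; φR_n = 229.7 kip.

φR_n ≈ 230 kip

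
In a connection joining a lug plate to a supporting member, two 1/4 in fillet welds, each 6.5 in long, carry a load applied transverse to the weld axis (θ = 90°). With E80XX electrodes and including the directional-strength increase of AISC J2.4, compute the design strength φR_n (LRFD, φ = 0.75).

φR_n ≈ 124 kip

E80XX → F_EXX = 80 ksi.
t_e = 0.707 × 0.25 = 0.1767 in; A_we = 0.1767 × 13 = 2.298 in².
Directional factor: 1.0 + 0.5 sin^1.5(90°) = 1.5.
F_nw = 0.6 × 80 × 1.5 = 72 ksi.
φR_n = 0.75 × 72 × 2.298 = 124.1 kip.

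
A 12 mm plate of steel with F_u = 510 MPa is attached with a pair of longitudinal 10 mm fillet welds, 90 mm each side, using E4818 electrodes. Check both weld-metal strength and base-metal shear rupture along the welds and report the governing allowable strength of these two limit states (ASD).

E48XX → F_EXX = 480 MPa.
t_e = 0.707 × 10 = 7.07 mm; L = 180 mm.
Weld metal: R_n/Ω = (1/2.0) × 0.6 × 480 × 7.07 × 180 × 10⁻³ = 183.3 kN.
Base metal (shear rupture): R_n/Ω = (1/2.0) × 0.6 × 510 × 12 × 180 × 10⁻³ = 330.5 kN.
Governing: weld metal.

R_n/Ω ≈ 183 kN (weld metal governs)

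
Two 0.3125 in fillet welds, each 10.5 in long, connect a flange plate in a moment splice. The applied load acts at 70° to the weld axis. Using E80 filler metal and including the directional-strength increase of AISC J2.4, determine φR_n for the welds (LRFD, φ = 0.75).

E80XX → F_EXX = 80 ksi.
t_e = 0.707 × 0.3125 = 0.2209 in; A_we = 0.2209 × 21 = 4.64 in².
Directional factor: 1.0 + 0.5 sin^1.5(70°) = 1.455.
F_nw = 0.6 × 80 × 1.455 = 69.86 ksi.
φR_n = 0.75 × 69.86 × 4.64 = 243.1 kips.

φR_n ≈ 243 kips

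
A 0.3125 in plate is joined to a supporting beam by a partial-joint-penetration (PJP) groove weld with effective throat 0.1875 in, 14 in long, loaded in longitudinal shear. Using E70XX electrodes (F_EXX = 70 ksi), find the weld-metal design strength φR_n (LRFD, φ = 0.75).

Effective throat (given) t_e = 0.1875 in.
A_we = 0.1875 × 14 = 2.625 in².
F_nw = 0.6 F_EXX = 42 ksi.
φR_n = 0.75 × 42 × 2.625 = 82.69 kip.

φR_n ≈ 82.7 kip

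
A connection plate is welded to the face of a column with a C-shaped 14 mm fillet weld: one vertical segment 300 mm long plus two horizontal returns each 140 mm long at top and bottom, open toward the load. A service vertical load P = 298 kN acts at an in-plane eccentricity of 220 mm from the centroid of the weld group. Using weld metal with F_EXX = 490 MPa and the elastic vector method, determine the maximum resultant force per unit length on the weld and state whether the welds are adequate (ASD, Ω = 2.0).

f_max ≈ 1590 N/mm; NOT adequate

Total weld length L_w = 580 mm. Treat welds as unit-width lines.
Centroid: x̄ = 2×140×70 / 580 = 33.79 mm from the vertical weld.
Polar moment about centroid: J = I_x + I_y = [300³/12 + 2×140×150²] + [300×33.79² + 2(140³/12 + 140×36.21²)] = 9717000 mm³.
Direct shear f_v = P/L_w = 298×10³ / 580 = 513.8 N/mm (vertical).
Torsion M = P·e = 298×10³ × 220 = 65560000 N·mm.
Critical point at (x, y) = (106.2, 150) from centroid. f_tx = M·y/J = 1012 N/mm; f_ty = M·x/J = 716.6 N/mm.
Resultant f_max = √[f_tx² + (f_v + f_ty)²] = √[1012² + (513.8 + 716.6)²] = 1593 N/mm.
Capacity per unit length: r_n/Ω = (1/2.0) × 0.6 × 490 × (0.707 × 14) = 1455 N/mm.
1593 > 1455 → NOT adequate.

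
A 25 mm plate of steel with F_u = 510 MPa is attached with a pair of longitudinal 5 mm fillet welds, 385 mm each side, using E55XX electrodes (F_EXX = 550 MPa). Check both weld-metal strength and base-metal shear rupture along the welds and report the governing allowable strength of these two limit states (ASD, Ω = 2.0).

t_e = 0.707 × 5 = 3.535 mm; L = 770 mm.
Weld metal: R_n/Ω = (1/2.0) × 0.6 × 550 × 3.535 × 770 × 10⁻³ = 449.1 kN.
Base metal (shear rupture): R_n/Ω = (1/2.0) × 0.6 × 510 × 25 × 770 × 10⁻³ = 2945 kN.
Governing: weld metal.

R_n/Ω ≈ 449 kN (weld metal governs)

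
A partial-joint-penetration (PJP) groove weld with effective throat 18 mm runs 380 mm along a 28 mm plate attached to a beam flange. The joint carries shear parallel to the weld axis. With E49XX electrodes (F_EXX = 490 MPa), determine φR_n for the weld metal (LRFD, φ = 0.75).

Effective throat (given) t_e = 18 mm.
A_we = 18 × 380 = 6840 mm².
F_nw = 0.6 F_EXX = 294 MPa.
φR_n = 0.75 × 294 × 6840 × 10⁻³ = 1508 kN.

φR_n ≈ 1510 kN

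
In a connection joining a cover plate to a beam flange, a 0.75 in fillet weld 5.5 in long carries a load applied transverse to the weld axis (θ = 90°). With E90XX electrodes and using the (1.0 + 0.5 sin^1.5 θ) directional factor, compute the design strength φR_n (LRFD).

E90XX → F_EXX = 90 ksi.
t_e = 0.707 × 0.75 = 0.5302 in; A_we = 0.5302 × 5.5 = 2.916 in².
Directional factor: 1.0 + 0.5 sin^1.5(90°) = 1.5.
F_nw = 0.6 × 90 × 1.5 = 81 ksi.
φR_n = 0.75 × 81 × 2.916 = 177.2 kip.

φR_n ≈ 177 kip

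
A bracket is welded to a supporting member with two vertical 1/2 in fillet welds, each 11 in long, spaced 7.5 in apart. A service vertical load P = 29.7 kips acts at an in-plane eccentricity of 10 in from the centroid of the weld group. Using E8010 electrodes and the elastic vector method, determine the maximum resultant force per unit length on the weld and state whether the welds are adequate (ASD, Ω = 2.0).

f_max ≈ 4.62 kip/in; adequate

E80XX → F_EXX = 80 ksi.
Total weld length L_w = 22 in. Treat welds as unit-width lines.
Polar moment about centroid: J = 2[d³/12 + d(b/2)²] = 2[11³/12 + 11×3.75²] = 531.2 in³.
Direct shear f_v = P/L_w = 29.7 / 22 = 1.35 kip/in (vertical).
Torsion M = P·e = 29.7 × 10 = 297 kip·in.
Critical point at (x, y) = (3.75, 5.5) from centroid. f_tx = M·y/J = 3.075 kip/in; f_ty = M·x/J = 2.097 kip/in.
Resultant f_max = √[f_tx² + (f_v + f_ty)²] = √[3.075² + (1.35 + 2.097)²] = 4.619 kip/in.
Capacity per unit length: r_n/Ω = (1/2.0) × 0.6 × 80 × (0.707 × 0.5) = 8.484 kip/in.
4.619 ≤ 8.484 → adequate.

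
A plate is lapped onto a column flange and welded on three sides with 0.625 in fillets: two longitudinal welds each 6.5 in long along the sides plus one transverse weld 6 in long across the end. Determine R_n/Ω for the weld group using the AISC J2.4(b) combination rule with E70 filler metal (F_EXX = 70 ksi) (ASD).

t_e = 0.707 × 0.625 = 0.4419 in.
R_nwl = 0.6 × 70 × 0.4419 × 13 = 241.3 kip (longitudinal, 2 welds).
R_nwt = 0.6 × 70 × 0.4419 × 6 = 111.4 kip (transverse, base value).
(i) R_nwl + R_nwt = 352.6 kip; (ii) 0.85 R_nwl + 1.5 R_nwt = 372.1 kip.
R_n = max = 372.1 kip [governs: (ii)]; R_n/Ω = 186.1 kip.

R_n/Ω ≈ 186 kip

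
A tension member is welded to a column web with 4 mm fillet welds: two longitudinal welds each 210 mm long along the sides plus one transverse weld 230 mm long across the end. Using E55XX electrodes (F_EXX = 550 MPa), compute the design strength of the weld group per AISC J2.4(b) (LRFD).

φR_n ≈ 491 kN

t_e = 0.707 × 4 = 2.828 mm.
R_nwl = 0.6 × 550 × 2.828 × 420 × 10⁻³ = 392 kN (longitudinal, 2 welds).
R_nwt = 0.6 × 550 × 2.828 × 230 × 10⁻³ = 214.6 kN (transverse, base value).
(i) R_nwl + R_nwt = 606.6 kN; (ii) 0.85 R_nwl + 1.5 R_nwt = 655.1 kN.
R_n = max = 655.1 kN [governs: (ii)]; φR_n = 491.4 kN.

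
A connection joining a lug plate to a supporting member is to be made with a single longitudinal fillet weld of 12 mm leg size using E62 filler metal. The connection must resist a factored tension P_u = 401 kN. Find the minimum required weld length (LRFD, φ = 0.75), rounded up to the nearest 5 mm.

L = 170 mm

E62XX → F_EXX = 620 MPa.
Throat t_e = 0.707 × 12 = 8.484 mm.
φr_n = 0.75 × 0.6 × 620 × 8.484 × 10⁻³ = 2.367 kN/mm.
L_req = P_u / φr_n = 401 / 2.367 = 169.4 mm total.
Round up → use L = 170 mm.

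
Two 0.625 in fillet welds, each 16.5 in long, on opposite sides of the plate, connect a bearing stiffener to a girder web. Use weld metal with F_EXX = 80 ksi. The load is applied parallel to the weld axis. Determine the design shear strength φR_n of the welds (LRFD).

φR_n ≈ 525 kips

Effective throat t_e = 0.707 × 0.625 = 0.4419 in.
Total length L = 33 in; A_we = 0.4419 × 33 = 14.58 in².
F_nw = 0.6 F_EXX = 0.6 × 80 = 48 ksi.
φR_n = 0.75 × 48 × 14.58 = 524.9 kips.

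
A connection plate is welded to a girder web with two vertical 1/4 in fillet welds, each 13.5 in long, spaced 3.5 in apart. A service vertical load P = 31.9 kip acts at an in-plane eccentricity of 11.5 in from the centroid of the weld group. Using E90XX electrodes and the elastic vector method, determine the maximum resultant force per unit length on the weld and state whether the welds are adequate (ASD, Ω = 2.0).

f_max ≈ 5.61 kip/in; NOT adequate

E90XX → F_EXX = 90 ksi.
Total weld length L_w = 27 in. Treat welds as unit-width lines.
Polar moment about centroid: J = 2[d³/12 + d(b/2)²] = 2[13.5³/12 + 13.5×1.75²] = 492.8 in³.
Direct shear f_v = P/L_w = 31.9 / 27 = 1.181 kip/in (vertical).
Torsion M = P·e = 31.9 × 11.5 = 366.85 kip·in.
Critical point at (x, y) = (1.75, 6.75) from centroid. f_tx = M·y/J = 5.025 kip/in; f_ty = M·x/J = 1.303 kip/in.
Resultant f_max = √[f_tx² + (f_v + f_ty)²] = √[5.025² + (1.181 + 1.303)²] = 5.606 kip/in.
Capacity per unit length: r_n/Ω = (1/2.0) × 0.6 × 90 × (0.707 × 0.25) = 4.772 kip/in.
5.606 > 4.772 → NOT adequate.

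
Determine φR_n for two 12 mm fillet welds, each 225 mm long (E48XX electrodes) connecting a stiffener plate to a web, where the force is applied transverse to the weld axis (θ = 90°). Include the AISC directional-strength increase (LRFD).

E48XX → F_EXX = 480 MPa.
t_e = 0.707 × 12 = 8.484 mm; A_we = 8.484 × 450 = 3818 mm².
Directional factor: 1.0 + 0.5 sin^1.5(90°) = 1.5.
F_nw = 0.6 × 480 × 1.5 = 432 MPa.
φR_n = 0.75 × 432 × 3818 × 10⁻³ = 1237 kN.

φR_n ≈ 1240 kN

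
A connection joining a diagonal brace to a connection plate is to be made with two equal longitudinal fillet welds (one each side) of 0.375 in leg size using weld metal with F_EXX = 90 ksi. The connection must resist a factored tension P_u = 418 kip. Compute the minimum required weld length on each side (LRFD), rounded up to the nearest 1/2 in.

L = 19.5 in on each side

Throat t_e = 0.707 × 0.375 = 0.2651 in.
φr_n = 0.75 × 0.6 × 90 × 0.2651 = 10.74 kip/in.
L_req = P_u / φr_n = 418 / 10.74 = 38.93 in total.
Per side: 38.93 / 2 = 19.46 in.
Round up → use L = 19.5 in on each side.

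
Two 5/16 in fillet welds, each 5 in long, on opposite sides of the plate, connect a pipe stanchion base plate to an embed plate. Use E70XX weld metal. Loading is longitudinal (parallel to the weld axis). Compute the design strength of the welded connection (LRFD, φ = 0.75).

E70XX → F_EXX = 70 ksi.
Effective throat t_e = 0.707 × 0.3125 = 0.2209 in.
Total length L = 10 in; A_we = 0.2209 × 10 = 2.209 in².
F_nw = 0.6 F_EXX = 0.6 × 70 = 42 ksi.
φR_n = 0.75 × 42 × 2.209 = 69.6 kip.

φR_n ≈ 69.6 kip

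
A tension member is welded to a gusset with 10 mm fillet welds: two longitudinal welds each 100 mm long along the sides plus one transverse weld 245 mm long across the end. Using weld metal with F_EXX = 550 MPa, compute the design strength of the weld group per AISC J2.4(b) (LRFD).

t_e = 0.707 × 10 = 7.07 mm.
R_nwl = 0.6 × 550 × 7.07 × 200 × 10⁻³ = 466.6 kN (longitudinal, 2 welds).
R_nwt = 0.6 × 550 × 7.07 × 245 × 10⁻³ = 571.6 kN (transverse, base value).
(i) R_nwl + R_nwt = 1038 kN; (ii) 0.85 R_nwl + 1.5 R_nwt = 1254 kN.
R_n = max = 1254 kN [governs: (ii)]; φR_n = 940.5 kN.

φR_n ≈ 941 kN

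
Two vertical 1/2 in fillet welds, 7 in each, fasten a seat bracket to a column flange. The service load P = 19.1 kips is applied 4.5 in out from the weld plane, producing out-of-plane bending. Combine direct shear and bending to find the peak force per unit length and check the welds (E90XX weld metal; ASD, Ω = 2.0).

f_max ≈ 5.44 kip/in; adequate

E90XX → F_EXX = 90 ksi.
L_w = 2 × 7 = 14 in; section modulus (unit throat) S = 2 × L²/6 = 16.33 in².
Direct shear f_v = P/L_w = 19.1/14 = 1.364 kip/in.
Moment M = P × e = 19.1 × 4.5 = 85.95 kip·in; bending f_b = M/S = 5.262 kip/in.
f_max = √(f_v² + f_b²) = √(1.364² + 5.262²) = 5.436 kip/in.
r_n/Ω = (1/2.0) × 0.6 × 90 × (0.707 × 0.5) = 9.544 kip/in → adequate.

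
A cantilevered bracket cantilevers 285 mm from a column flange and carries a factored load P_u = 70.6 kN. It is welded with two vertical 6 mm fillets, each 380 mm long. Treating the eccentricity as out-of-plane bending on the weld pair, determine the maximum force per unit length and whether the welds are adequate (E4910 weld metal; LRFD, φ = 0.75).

f_max ≈ 428 N/mm; adequate

E49XX → F_EXX = 490 MPa.
L_w = 2 × 380 = 760 mm; section modulus (unit throat) S = 2 × L²/6 = 48130 mm².
Direct shear f_v = P/L_w = 70.6×10³/760 = 92.89 N/mm.
Moment M = P × e = 70.6×10³ × 285 = 20121000 N·mm; bending f_b = M/S = 418 N/mm.
f_max = √(f_v² + f_b²) = √(92.89² + 418²) = 428.2 N/mm.
φr_n = 0.75 × 0.6 × 490 × (0.707 × 6) = 935.4 N/mm → adequate.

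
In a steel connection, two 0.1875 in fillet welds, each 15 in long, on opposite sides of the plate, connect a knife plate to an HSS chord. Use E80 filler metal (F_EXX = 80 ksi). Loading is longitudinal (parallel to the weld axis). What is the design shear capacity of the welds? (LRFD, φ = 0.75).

Effective throat t_e = 0.707 × 0.1875 = 0.1326 in.
Total length L = 30 in; A_we = 0.1326 × 30 = 3.977 in².
F_nw = 0.6 F_EXX = 0.6 × 80 = 48 ksi.
φR_n = 0.75 × 48 × 3.977 = 143.2 kips.

φR_n ≈ 143 kips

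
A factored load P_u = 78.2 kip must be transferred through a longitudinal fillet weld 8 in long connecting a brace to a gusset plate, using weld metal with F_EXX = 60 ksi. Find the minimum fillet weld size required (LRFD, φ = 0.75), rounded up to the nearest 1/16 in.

w = 9/16 in

Total weld length L = 8 in.
Required throat t_e = P_u / (φ × 0.6 F_EXX × L) = 78.2 / (0.75 × 0.6 × 60 × 8) = 0.362 in.
Required leg w = t_e / 0.707 = 0.5121 in → use 9/16 in.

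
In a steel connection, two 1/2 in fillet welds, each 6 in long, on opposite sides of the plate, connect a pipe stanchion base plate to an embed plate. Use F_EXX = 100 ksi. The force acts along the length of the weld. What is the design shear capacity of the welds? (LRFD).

φR_n ≈ 191 kips

Effective throat t_e = 0.707 × 0.5 = 0.3535 in.
Total length L = 12 in; A_we = 0.3535 × 12 = 4.242 in².
F_nw = 0.6 F_EXX = 0.6 × 100 = 60 ksi.
φR_n = 0.75 × 60 × 4.242 = 190.9 kips.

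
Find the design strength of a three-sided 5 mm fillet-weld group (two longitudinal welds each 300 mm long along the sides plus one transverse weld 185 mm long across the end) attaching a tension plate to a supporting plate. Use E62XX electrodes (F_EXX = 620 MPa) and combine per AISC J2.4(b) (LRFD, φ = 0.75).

φR_n ≈ 777 kN

t_e = 0.707 × 5 = 3.535 mm.
R_nwl = 0.6 × 620 × 3.535 × 600 × 10⁻³ = 789 kN (longitudinal, 2 welds).
R_nwt = 0.6 × 620 × 3.535 × 185 × 10⁻³ = 243.3 kN (transverse, base value).
(i) R_nwl + R_nwt = 1032 kN; (ii) 0.85 R_nwl + 1.5 R_nwt = 1036 kN.
R_n = max = 1036 kN [governs: (ii)]; φR_n = 776.7 kN.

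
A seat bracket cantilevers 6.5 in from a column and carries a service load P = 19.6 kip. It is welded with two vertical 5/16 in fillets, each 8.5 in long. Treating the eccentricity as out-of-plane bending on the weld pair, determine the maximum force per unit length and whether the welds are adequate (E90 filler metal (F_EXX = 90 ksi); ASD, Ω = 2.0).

L_w = 2 × 8.5 = 17 in; section modulus (unit throat) S = 2 × L²/6 = 24.08 in².
Direct shear f_v = P/L_w = 19.6/17 = 1.153 kip/in.
Moment M = P × e = 19.6 × 6.5 = 127.4 kip·in; bending f_b = M/S = 5.29 kip/in.
f_max = √(f_v² + f_b²) = √(1.153² + 5.29²) = 5.414 kip/in.
r_n/Ω = (1/2.0) × 0.6 × 90 × (0.707 × 0.3125) = 5.965 kip/in → adequate.

f_max ≈ 5.41 kip/in; adequate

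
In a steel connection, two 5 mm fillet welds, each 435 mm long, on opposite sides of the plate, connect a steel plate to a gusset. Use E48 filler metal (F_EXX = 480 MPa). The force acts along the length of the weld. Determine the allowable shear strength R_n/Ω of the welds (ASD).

R_n/Ω ≈ 443 kN

Effective throat t_e = 0.707 × 5 = 3.535 mm.
Total length L = 870 mm; A_we = 3.535 × 870 = 3075 mm².
F_nw = 0.6 F_EXX = 0.6 × 480 = 288 MPa.
R_n = 288 × 3075 × 10⁻³ = 885.7 kN; R_n/Ω = 885.7/2.0 = 442.9 kN.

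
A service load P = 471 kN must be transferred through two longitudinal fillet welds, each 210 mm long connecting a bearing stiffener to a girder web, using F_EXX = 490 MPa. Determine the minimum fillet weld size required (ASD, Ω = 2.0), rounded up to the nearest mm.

Total weld length L = 420 mm.
Required throat t_e = P × Ω / (0.6 F_EXX × L) = 471 × 2.0 / (0.6 × 490 × 420 × 10⁻³) = 7.629 mm.
Required leg w = t_e / 0.707 = 10.79 mm → use 11 mm.

w = 11 mm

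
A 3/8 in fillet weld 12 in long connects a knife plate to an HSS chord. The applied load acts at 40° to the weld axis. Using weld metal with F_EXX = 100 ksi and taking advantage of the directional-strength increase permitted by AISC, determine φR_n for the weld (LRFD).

φR_n ≈ 180 kip

t_e = 0.707 × 0.375 = 0.2651 in; A_we = 0.2651 × 12 = 3.181 in².
Directional factor: 1.0 + 0.5 sin^1.5(40°) = 1.258.
F_nw = 0.6 × 100 × 1.258 = 75.46 ksi.
φR_n = 0.75 × 75.46 × 3.181 = 180.1 kip.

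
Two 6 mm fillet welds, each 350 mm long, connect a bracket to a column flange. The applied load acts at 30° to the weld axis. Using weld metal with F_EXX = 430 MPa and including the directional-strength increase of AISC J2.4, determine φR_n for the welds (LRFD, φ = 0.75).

φR_n ≈ 676 kN

t_e = 0.707 × 6 = 4.242 mm; A_we = 4.242 × 700 = 2969 mm².
Directional factor: 1.0 + 0.5 sin^1.5(30°) = 1.177.
F_nw = 0.6 × 430 × 1.177 = 303.6 MPa.
φR_n = 0.75 × 303.6 × 2969 × 10⁻³ = 676.2 kN.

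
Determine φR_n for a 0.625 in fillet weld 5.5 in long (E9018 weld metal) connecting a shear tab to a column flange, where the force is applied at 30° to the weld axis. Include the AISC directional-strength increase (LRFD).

φR_n ≈ 116 kips

E90XX → F_EXX = 90 ksi.
t_e = 0.707 × 0.625 = 0.4419 in; A_we = 0.4419 × 5.5 = 2.43 in².
Directional factor: 1.0 + 0.5 sin^1.5(30°) = 1.177.
F_nw = 0.6 × 90 × 1.177 = 63.55 ksi.
φR_n = 0.75 × 63.55 × 2.43 = 115.8 kips.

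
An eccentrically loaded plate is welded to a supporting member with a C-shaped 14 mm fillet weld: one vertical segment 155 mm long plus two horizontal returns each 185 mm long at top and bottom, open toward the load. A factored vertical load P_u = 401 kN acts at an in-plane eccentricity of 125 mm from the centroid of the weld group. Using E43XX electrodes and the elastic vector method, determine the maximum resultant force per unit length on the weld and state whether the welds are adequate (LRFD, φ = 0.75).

E43XX → F_EXX = 430 MPa.
Total weld length L_w = 525 mm. Treat welds as unit-width lines.
Centroid: x̄ = 2×185×92.5 / 525 = 65.19 mm from the vertical weld.
Polar moment about centroid: J = I_x + I_y = [155³/12 + 2×185×77.5²] + [155×65.19² + 2(185³/12 + 185×27.31²)] = 4523000 mm³.
Direct shear f_v = P/L_w = 401×10³ / 525 = 763.8 N/mm (vertical).
Torsion M = P·e = 401×10³ × 125 = 50125000 N·mm.
Critical point at (x, y) = (119.8, 77.5) from centroid. f_tx = M·y/J = 859 N/mm; f_ty = M·x/J = 1328 N/mm.
Resultant f_max = √[f_tx² + (f_v + f_ty)²] = √[859² + (763.8 + 1328)²] = 2261 N/mm.
Capacity per unit length: φr_n = 0.75 × 0.6 × 430 × (0.707 × 14) = 1915 N/mm.
2261 > 1915 → NOT adequate.

f_max ≈ 2260 N/mm; NOT adequate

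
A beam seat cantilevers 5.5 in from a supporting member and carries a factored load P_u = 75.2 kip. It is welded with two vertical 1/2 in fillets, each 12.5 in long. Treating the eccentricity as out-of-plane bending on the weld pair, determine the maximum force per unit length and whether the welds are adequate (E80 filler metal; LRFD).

E80XX → F_EXX = 80 ksi.
L_w = 2 × 12.5 = 25 in; section modulus (unit throat) S = 2 × L²/6 = 52.08 in².
Direct shear f_v = P/L_w = 75.2/25 = 3.008 kip/in.
Moment M = P × e = 75.2 × 5.5 = 413.6 kip·in; bending f_b = M/S = 7.941 kip/in.
f_max = √(f_v² + f_b²) = √(3.008² + 7.941²) = 8.492 kip/in.
φr_n = 0.75 × 0.6 × 80 × (0.707 × 0.5) = 12.73 kip/in → adequate.

f_max ≈ 8.49 kip/in; adequate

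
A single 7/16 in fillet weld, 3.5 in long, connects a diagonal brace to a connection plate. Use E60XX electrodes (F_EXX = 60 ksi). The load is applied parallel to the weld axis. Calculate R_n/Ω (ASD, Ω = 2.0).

Effective throat t_e = 0.707 × 0.4375 = 0.3093 in.
Total length L = 3.5 in; A_we = 0.3093 × 3.5 = 1.083 in².
F_nw = 0.6 F_EXX = 0.6 × 60 = 36 ksi.
R_n = 36 × 1.083 = 38.97 kips; R_n/Ω = 38.97/2.0 = 19.49 kips.

R_n/Ω ≈ 19.5 kips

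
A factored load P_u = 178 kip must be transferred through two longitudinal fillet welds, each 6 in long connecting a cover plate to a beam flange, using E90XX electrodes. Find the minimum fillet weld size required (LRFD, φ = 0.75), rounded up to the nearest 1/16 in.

E90XX → F_EXX = 90 ksi.
Total weld length L = 12 in.
Required throat t_e = P_u / (φ × 0.6 F_EXX × L) = 178 / (0.75 × 0.6 × 90 × 12) = 0.3663 in.
Required leg w = t_e / 0.707 = 0.518 in → use 9/16 in.

w = 9/16 in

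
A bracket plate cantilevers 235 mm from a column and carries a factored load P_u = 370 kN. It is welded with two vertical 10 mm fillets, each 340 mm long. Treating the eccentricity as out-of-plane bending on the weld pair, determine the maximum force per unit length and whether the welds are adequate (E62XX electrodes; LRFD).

E62XX → F_EXX = 620 MPa.
L_w = 2 × 340 = 680 mm; section modulus (unit throat) S = 2 × L²/6 = 38530 mm².
Direct shear f_v = P/L_w = 370×10³/680 = 544.1 N/mm.
Moment M = P × e = 370×10³ × 235 = 86950000 N·mm; bending f_b = M/S = 2256 N/mm.
f_max = √(f_v² + f_b²) = √(544.1² + 2256²) = 2321 N/mm.
φr_n = 0.75 × 0.6 × 620 × (0.707 × 10) = 1973 N/mm → NOT adequate.

f_max ≈ 2320 N/mm; NOT adequate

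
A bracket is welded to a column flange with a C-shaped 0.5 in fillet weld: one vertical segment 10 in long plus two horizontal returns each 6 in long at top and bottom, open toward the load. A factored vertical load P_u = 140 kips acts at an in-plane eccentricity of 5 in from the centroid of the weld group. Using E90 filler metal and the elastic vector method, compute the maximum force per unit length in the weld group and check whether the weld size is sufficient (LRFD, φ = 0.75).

f_max ≈ 14.9 kip/in; NOT adequate

E90XX → F_EXX = 90 ksi.
Total weld length L_w = 22 in. Treat welds as unit-width lines.
Centroid: x̄ = 2×6×3 / 22 = 1.636 in from the vertical weld.
Polar moment about centroid: J = I_x + I_y = [10³/12 + 2×6×5²] + [10×1.636² + 2(6³/12 + 6×1.364²)] = 468.4 in³.
Direct shear f_v = P/L_w = 140 / 22 = 6.364 kip/in (vertical).
Torsion M = P·e = 140 × 5 = 700 kip·in.
Critical point at (x, y) = (4.364, 5) from centroid. f_tx = M·y/J = 7.472 kip/in; f_ty = M·x/J = 6.521 kip/in.
Resultant f_max = √[f_tx² + (f_v + f_ty)²] = √[7.472² + (6.364 + 6.521)²] = 14.89 kip/in.
Capacity per unit length: φr_n = 0.75 × 0.6 × 90 × (0.707 × 0.5) = 14.32 kip/in.
14.89 > 14.32 → NOT adequate.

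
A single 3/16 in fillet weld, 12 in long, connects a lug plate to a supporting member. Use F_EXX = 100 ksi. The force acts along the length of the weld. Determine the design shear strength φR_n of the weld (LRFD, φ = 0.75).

Effective throat t_e = 0.707 × 0.1875 = 0.1326 in.
Total length L = 12 in; A_we = 0.1326 × 12 = 1.591 in².
F_nw = 0.6 F_EXX = 0.6 × 100 = 60 ksi.
φR_n = 0.75 × 60 × 1.591 = 71.58 kip.

φR_n ≈ 71.6 kip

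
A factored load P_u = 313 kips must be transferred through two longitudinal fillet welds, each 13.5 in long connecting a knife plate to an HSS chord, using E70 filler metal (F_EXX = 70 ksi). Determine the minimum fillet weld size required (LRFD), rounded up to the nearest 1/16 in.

Total weld length L = 27 in.
Required throat t_e = P_u / (φ × 0.6 F_EXX × L) = 313 / (0.75 × 0.6 × 70 × 27) = 0.368 in.
Required leg w = t_e / 0.707 = 0.5205 in → use 9/16 in.

w = 9/16 in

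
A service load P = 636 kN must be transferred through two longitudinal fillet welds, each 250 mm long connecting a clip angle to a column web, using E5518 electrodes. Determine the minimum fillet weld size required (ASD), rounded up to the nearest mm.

w = 11 mm

E55XX → F_EXX = 550 MPa.
Total weld length L = 500 mm.
Required throat t_e = P × Ω / (0.6 F_EXX × L) = 636 × 2.0 / (0.6 × 550 × 500 × 10⁻³) = 7.709 mm.
Required leg w = t_e / 0.707 = 10.9 mm → use 11 mm.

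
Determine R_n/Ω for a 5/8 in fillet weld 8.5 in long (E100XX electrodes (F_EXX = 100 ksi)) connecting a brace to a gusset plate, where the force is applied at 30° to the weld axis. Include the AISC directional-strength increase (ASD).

R_n/Ω ≈ 133 kips

t_e = 0.707 × 0.625 = 0.4419 in; A_we = 0.4419 × 8.5 = 3.756 in².
Directional factor: 1.0 + 0.5 sin^1.5(30°) = 1.177.
F_nw = 0.6 × 100 × 1.177 = 70.61 ksi.
R_n/Ω = (70.61 × 3.756) / 2.0 = 132.6 kips.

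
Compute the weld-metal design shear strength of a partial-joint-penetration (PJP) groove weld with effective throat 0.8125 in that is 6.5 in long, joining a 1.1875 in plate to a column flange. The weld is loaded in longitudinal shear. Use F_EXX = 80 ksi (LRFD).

φR_n ≈ 190 kips

Effective throat (given) t_e = 0.8125 in.
A_we = 0.8125 × 6.5 = 5.281 in².
F_nw = 0.6 F_EXX = 48 ksi.
φR_n = 0.75 × 48 × 5.281 = 190.1 kips.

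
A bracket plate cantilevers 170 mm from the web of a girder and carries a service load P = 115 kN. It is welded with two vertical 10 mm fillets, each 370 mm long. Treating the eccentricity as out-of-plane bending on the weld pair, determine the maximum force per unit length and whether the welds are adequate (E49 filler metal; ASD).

f_max ≈ 456 N/mm; adequate

E49XX → F_EXX = 490 MPa.
L_w = 2 × 370 = 740 mm; section modulus (unit throat) S = 2 × L²/6 = 45630 mm².
Direct shear f_v = P/L_w = 115×10³/740 = 155.4 N/mm.
Moment M = P × e = 115×10³ × 170 = 19550000 N·mm; bending f_b = M/S = 428.4 N/mm.
f_max = √(f_v² + f_b²) = √(155.4² + 428.4²) = 455.7 N/mm.
r_n/Ω = (1/2.0) × 0.6 × 490 × (0.707 × 10) = 1039 N/mm → adequate.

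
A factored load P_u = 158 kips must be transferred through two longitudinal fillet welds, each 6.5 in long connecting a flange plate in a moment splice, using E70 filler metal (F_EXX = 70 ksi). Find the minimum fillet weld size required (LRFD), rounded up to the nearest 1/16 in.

Total weld length L = 13 in.
Required throat t_e = P_u / (φ × 0.6 F_EXX × L) = 158 / (0.75 × 0.6 × 70 × 13) = 0.3858 in.
Required leg w = t_e / 0.707 = 0.5457 in → use 9/16 in.

w = 9/16 in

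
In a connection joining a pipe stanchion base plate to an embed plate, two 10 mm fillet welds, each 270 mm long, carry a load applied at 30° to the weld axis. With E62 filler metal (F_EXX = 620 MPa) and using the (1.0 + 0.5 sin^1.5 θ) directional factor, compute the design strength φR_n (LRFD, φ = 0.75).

φR_n ≈ 1250 kN

t_e = 0.707 × 10 = 7.07 mm; A_we = 7.07 × 540 = 3818 mm².
Directional factor: 1.0 + 0.5 sin^1.5(30°) = 1.177.
F_nw = 0.6 × 620 × 1.177 = 437.8 MPa.
φR_n = 0.75 × 437.8 × 3818 × 10⁻³ = 1253 kN.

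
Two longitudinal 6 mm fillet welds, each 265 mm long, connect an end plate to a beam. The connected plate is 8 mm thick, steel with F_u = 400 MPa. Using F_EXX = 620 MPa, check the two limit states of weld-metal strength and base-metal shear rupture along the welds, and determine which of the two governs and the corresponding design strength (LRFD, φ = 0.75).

φR_n ≈ 627 kN (weld metal governs)

t_e = 0.707 × 6 = 4.242 mm; L = 530 mm.
Weld metal: φR_n = 0.75 × 0.6 × 620 × 4.242 × 530 × 10⁻³ = 627.3 kN.
Base metal (shear rupture): φR_n = 0.75 × 0.6 × 400 × 8 × 530 × 10⁻³ = 763.2 kN.
Governing: weld metal.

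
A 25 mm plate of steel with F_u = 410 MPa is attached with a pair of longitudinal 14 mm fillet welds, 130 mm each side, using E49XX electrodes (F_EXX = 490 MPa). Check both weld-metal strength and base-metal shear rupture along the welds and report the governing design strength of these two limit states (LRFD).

t_e = 0.707 × 14 = 9.898 mm; L = 260 mm.
Weld metal: φR_n = 0.75 × 0.6 × 490 × 9.898 × 260 × 10⁻³ = 567.5 kN.
Base metal (shear rupture): φR_n = 0.75 × 0.6 × 410 × 25 × 260 × 10⁻³ = 1199 kN.
Governing: weld metal.

φR_n ≈ 567 kN (weld metal governs)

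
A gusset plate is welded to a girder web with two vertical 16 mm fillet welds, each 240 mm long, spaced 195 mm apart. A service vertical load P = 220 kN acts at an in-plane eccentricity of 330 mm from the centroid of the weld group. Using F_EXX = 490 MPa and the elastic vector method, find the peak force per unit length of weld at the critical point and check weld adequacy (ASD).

f_max ≈ 1960 N/mm; NOT adequate

Total weld length L_w = 480 mm. Treat welds as unit-width lines.
Polar moment about centroid: J = 2[d³/12 + d(b/2)²] = 2[240³/12 + 240×97.5²] = 6867000 mm³.
Direct shear f_v = P/L_w = 220×10³ / 480 = 458.3 N/mm (vertical).
Torsion M = P·e = 220×10³ × 330 = 72600000 N·mm.
Critical point at (x, y) = (97.5, 120) from centroid. f_tx = M·y/J = 1269 N/mm; f_ty = M·x/J = 1031 N/mm.
Resultant f_max = √[f_tx² + (f_v + f_ty)²] = √[1269² + (458.3 + 1031)²] = 1956 N/mm.
Capacity per unit length: r_n/Ω = (1/2.0) × 0.6 × 490 × (0.707 × 16) = 1663 N/mm.
1956 > 1663 → NOT adequate.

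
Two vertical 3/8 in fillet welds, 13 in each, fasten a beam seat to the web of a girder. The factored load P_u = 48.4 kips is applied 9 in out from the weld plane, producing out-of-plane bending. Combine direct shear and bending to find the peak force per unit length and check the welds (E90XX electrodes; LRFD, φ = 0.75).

E90XX → F_EXX = 90 ksi.
L_w = 2 × 13 = 26 in; section modulus (unit throat) S = 2 × L²/6 = 56.33 in².
Direct shear f_v = P/L_w = 48.4/26 = 1.862 kip/in.
Moment M = P × e = 48.4 × 9 = 435.6 kip·in; bending f_b = M/S = 7.733 kip/in.
f_max = √(f_v² + f_b²) = √(1.862² + 7.733²) = 7.953 kip/in.
φr_n = 0.75 × 0.6 × 90 × (0.707 × 0.375) = 10.74 kip/in → adequate.

f_max ≈ 7.95 kip/in; adequate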